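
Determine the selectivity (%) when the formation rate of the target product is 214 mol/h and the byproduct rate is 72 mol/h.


Selectivity = desired / (desired + undesired) * 100
Total products = 214 + 72 = 286 mol/h
S = 214 / 286 * 100
= 0.7483 * 100
= 74.83 %

74.83 %


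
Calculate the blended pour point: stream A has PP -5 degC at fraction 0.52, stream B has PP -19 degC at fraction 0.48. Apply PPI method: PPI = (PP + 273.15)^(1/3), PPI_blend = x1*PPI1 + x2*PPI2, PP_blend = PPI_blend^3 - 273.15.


PPI_1 = (-5 + 273.15)^(1/3) = 6.448508
PPI_2 = (-19 + 273.15)^(1/3) = 6.334272
PPI_blend = 0.52 * 6.448508 + 0.48 * 6.334272 = 6.393675
PP_blend = 6.393675^3 - 273.15 = 261.3676 - 273.15 = -11.78

-11.78 degC


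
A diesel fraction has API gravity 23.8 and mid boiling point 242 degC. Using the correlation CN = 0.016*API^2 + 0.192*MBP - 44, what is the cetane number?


CN = 0.016 * 23.8^2 + 0.192 * 242 - 44
CN = 9.06304 + 46.464 - 44 = 11.52704

11.52704


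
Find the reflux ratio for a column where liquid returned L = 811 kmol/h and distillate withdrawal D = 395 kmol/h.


Reflux ratio definition: R = L / D (liquid returned / distillate withdrawn)
L = 811 kmol/h, D = 395 kmol/h
R = 811 / 395 = 2.053

2.053


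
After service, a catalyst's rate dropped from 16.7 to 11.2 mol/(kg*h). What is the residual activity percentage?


Activity (%) = (rate_used / rate_fresh) * 100
rate_used = 11.2, rate_fresh = 16.7
= (11.2 / 16.7) * 100
= 0.6707 * 100 = 67.07

67.07 %


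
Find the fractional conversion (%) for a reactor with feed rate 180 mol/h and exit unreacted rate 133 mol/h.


X = (F_in - F_out) / F_in * 100
Moles reacted = 180 - 133 = 47
X = 47 / 180 * 100
= 0.2611 * 100
= 26.11 %

26.11 %


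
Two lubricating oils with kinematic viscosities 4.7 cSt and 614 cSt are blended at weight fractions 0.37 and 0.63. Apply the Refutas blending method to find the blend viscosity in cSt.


Refutas method: VBN_i = 14.534*ln(ln(visc_i + 0.8)) + 10.975, blended linearly by mass fraction; since VBN is linear in VBI_i = ln(ln(visc_i + 0.8)) and the fractions sum to 1, blend VBI directly: visc = exp(exp(VBI_blend)) - 0.8
VBI_1 = ln(ln(4.7 + 0.8)) = 0.533417
VBI_2 = ln(ln(614 + 0.8)) = 1.85962
VBI_blend = 0.37 * 0.533417 + 0.63 * 1.85962 = 1.36892
visc_blend = exp(exp(1.36892)) - 0.8 = 50.16

50.16 cSt


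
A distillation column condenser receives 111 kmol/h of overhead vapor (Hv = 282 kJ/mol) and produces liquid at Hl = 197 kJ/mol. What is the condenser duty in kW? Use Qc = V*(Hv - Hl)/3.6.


Qc = 111 * (282 - 197) / 3.6 = 111 * 85 / 3.6 = 2621

2621 kW


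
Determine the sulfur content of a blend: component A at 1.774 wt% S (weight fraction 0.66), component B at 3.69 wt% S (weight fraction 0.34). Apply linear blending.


Linear sulfur blending: S_blend = x1*S1 + x2*S2
Contribution 1: 0.66 * 1.774 = 1.17084 wt%
Contribution 2: 0.34 * 3.69 = 1.2546 wt%
S_blend = 1.17084 + 1.2546 = 2.42544

2.42544 wt%


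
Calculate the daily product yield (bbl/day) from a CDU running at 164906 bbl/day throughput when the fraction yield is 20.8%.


Crude throughput = 164906 bbl/day
Fraction yield = 20.8%
yield = throughput * fraction / 100
yield = 164906 * 20.8 / 100 = 34300.448

34300.448 bbl/day


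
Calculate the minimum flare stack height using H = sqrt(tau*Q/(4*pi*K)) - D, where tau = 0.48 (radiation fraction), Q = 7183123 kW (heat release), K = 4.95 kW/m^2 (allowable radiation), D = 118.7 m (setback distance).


tau*Q/(4*pi*K) = 0.48 * 7183123 / (4 * pi * 4.95) = 55429.3
sqrt(55429.3) = 235.434
H = 235.434 - 118.7 = 116.7

116.7 m


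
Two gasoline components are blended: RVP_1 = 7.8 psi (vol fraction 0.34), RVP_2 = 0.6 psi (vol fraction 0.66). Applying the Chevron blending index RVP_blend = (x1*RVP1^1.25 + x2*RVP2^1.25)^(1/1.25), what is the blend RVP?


Chevron index: RVP_blend = (sum xi*RVPi^1.25)^(1/1.25)
RVP^1.25 terms: 0.34 * 7.8^1.25 + 0.66 * 0.6^1.25 = 4.7805
RVP_blend = 4.7805^(1/1.25) = 3.496

3.496 psi


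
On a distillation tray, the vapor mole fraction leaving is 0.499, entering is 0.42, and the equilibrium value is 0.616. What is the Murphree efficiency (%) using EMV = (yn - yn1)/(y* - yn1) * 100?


Murphree vapor efficiency: EMV = (y_n - y_(n-1)) / (y*_n - y_(n-1)) * 100
EMV = (0.499 - 0.42) / (0.616 - 0.42) * 100 = 0.079 / 0.196 * 100 = 40.31

40.31 %


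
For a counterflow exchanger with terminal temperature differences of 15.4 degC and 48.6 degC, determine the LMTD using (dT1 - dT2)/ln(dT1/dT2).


LMTD = (dT1 - dT2) / ln(dT1/dT2)
= (15.4 - 48.6) / ln(15.4 / 48.6) = -33.2 / -1.14926 = 28.89

28.89 degC


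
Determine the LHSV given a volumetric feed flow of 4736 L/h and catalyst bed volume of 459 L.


LHSV = volumetric feed rate / catalyst volume
= 4736 L/h / 459 L
= 10.32 h^-1

10.32 h^-1


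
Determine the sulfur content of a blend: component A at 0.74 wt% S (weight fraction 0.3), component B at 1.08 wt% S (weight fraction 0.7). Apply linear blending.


Linear sulfur blending: S_blend = x1*S1 + x2*S2
Contribution 1: 0.3 * 0.74 = 0.222 wt%
Contribution 2: 0.7 * 1.08 = 0.756 wt%
S_blend = 0.222 + 0.756 = 0.978

0.978 wt%


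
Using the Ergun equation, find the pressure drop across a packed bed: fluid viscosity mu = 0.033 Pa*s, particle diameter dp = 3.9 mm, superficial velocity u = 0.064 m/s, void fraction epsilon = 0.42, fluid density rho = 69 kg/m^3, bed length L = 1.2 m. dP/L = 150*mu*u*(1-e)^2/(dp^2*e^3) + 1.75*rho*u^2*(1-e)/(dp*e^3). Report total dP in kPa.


dp = 3.9 mm = 0.0039 m
Viscous term = 150*0.033*0.064*(1-0.42)^2 / (0.0039^2*0.42^3) = 94572.3
Inertial term = 1.75*69*0.064^2*(1-0.42) / (0.0039*0.42^3) = 992.802
dP/L = 94572.3 + 992.802 = 95565.1 Pa/m
dP = 95565.1 * 1.2 / 1000 = 114.7 kPa

114.7 kPa


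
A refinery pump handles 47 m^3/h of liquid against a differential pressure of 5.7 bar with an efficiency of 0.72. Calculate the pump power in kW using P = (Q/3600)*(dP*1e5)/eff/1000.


Q = 47 / 3600 = 0.0130556 m^3/s
P = 0.0130556 * (5.7 * 1e5) / 0.72 / 1000 = 10.34

10.34 kW


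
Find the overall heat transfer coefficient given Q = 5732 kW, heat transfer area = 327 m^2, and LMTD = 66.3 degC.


From Q = U*A*LMTD, U = Q / (A * LMTD)
U = 5732 / (327 * 66.3) = 5732 / 21680.1 = 0.2644

0.2644 kW/(m^2*K)


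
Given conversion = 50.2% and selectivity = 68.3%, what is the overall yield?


Overall yield = conversion (%) * selectivity (%) / 100
Conversion = 50.2%, Selectivity = 68.3%
Y = 50.2 * 68.3 / 100
= 34.2866 %

34.2866 %


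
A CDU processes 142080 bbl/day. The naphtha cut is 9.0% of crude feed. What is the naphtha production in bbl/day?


Crude throughput = 142080 bbl/day
Fraction yield = 9.0%
yield = throughput * fraction / 100
yield = 142080 * 9.0 / 100 = 12787.2

12787.2 bbl/day


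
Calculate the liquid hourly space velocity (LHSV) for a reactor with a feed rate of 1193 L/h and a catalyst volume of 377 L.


LHSV = volumetric feed rate / catalyst volume
= 1193 L/h / 377 L
= 3.164 h^-1

3.164 h^-1


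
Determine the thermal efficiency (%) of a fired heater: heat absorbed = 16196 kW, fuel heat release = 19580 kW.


Furnace efficiency = Q_absorbed / Q_fuel * 100
= 16196 / 19580 * 100 = 82.72

82.72 %


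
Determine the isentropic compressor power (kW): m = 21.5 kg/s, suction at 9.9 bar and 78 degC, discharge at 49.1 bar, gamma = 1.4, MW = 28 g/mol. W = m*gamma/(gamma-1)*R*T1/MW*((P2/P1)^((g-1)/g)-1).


Isentropic work: W = m*(gamma/(gamma-1))*(R*T1/MW)*((P2/P1)^((gamma-1)/gamma) - 1)
T1 = 78 + 273.15 = 351.15 K
Pressure ratio = 49.1 / 9.9 = 4.9596
Exponent = (1.4 - 1)/1.4 = 0.285714
(P2/P1)^exp - 1 = 4.9596^0.285714 - 1 = 0.580152
W = 21.5 * 1.4 / 0.4 * 8.314 * 351.15 / 28 * 0.580152 = 4552

4552 kW


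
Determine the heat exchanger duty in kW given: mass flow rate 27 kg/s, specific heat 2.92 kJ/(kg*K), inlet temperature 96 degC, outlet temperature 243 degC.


Q = m_dot * cp * delta_T
delta_T = 243 - 96 = 147 K
Q = 27 * 2.92 * 147
= 78.84 * 147
= 11589.48 kW

11589.48 kW


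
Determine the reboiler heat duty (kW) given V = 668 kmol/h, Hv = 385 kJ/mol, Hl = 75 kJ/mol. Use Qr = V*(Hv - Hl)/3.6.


Qr = 668 * (385 - 75) / 3.6 = 668 * 310 / 3.6 = 57520

57520 kW


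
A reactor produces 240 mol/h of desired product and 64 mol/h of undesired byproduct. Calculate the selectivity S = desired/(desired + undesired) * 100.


Selectivity = desired / (desired + undesired) * 100
Total products = 240 + 64 = 304 mol/h
S = 240 / 304 * 100
= 0.7895 * 100
= 78.95 %

78.95 %


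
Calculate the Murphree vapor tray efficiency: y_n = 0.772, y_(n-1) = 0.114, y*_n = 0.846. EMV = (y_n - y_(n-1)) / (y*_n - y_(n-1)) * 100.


Murphree vapor efficiency: EMV = (y_n - y_(n-1)) / (y*_n - y_(n-1)) * 100
EMV = (0.772 - 0.114) / (0.846 - 0.114) * 100 = 0.658 / 0.732 * 100 = 89.89

89.89 %


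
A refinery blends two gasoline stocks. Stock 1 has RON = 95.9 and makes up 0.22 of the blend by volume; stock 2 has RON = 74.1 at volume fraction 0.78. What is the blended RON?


Linear blending: RON_blend = sum(vi * RONi)
Contribution 1: 0.22 * 95.9 = 21.098
Contribution 2: 0.78 * 74.1 = 57.798
RON_blend = 21.098 + 57.798 = 78.896

78.896


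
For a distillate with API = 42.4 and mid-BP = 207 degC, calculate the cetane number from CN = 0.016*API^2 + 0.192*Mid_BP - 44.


CN = 0.016 * 42.4^2 + 0.192 * 207 - 44
CN = 28.76416 + 39.744 - 44 = 24.50816

24.50816


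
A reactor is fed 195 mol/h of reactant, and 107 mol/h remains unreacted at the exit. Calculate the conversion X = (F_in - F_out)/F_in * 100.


X = (F_in - F_out) / F_in * 100
Moles reacted = 195 - 107 = 88
X = 88 / 195 * 100
= 0.4513 * 100
= 45.13 %

45.13 %


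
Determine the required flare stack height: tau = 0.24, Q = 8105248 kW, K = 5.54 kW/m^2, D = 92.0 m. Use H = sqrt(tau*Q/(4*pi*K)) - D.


tau*Q/(4*pi*K) = 0.24 * 8105248 / (4 * pi * 5.54) = 27942
sqrt(27942) = 167.159
H = 167.159 - 92.0 = 75.16

75.16 m


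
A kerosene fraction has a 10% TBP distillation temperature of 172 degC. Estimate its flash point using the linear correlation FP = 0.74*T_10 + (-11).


FP = 0.74 * 172 + (-11) = 116.28

116.28 degC


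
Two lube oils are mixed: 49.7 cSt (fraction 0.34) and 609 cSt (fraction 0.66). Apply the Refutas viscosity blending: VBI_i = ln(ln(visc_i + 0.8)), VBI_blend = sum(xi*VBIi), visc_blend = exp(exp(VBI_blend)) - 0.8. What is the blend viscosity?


Refutas method: VBN_i = 14.534*ln(ln(visc_i + 0.8)) + 10.975, blended linearly by mass fraction; since VBN is linear in VBI_i = ln(ln(visc_i + 0.8)) and the fractions sum to 1, blend VBI directly: visc = exp(exp(VBI_blend)) - 0.8
VBI_1 = ln(ln(49.7 + 0.8)) = 1.36659
VBI_2 = ln(ln(609 + 0.8)) = 1.85835
VBI_blend = 0.34 * 1.36659 + 0.66 * 1.85835 = 1.69115
visc_blend = exp(exp(1.69115)) - 0.8 = 226.4

226.4 cSt


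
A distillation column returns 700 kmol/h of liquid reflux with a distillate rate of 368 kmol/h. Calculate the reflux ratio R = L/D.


Reflux ratio definition: R = L / D (liquid returned / distillate withdrawn)
L = 700 kmol/h, D = 368 kmol/h
R = 700 / 368 = 1.902

1.902


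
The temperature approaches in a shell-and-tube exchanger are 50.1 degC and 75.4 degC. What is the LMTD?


LMTD = (dT1 - dT2) / ln(dT1/dT2)
= (50.1 - 75.4) / ln(50.1 / 75.4) = -25.3 / -0.408786 = 61.89

61.89 degC


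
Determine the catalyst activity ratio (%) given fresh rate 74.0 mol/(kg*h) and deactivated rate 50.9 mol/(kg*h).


Activity (%) = (rate_used / rate_fresh) * 100
rate_used = 50.9, rate_fresh = 74.0
= (50.9 / 74.0) * 100
= 0.6878 * 100 = 68.78

68.78 %


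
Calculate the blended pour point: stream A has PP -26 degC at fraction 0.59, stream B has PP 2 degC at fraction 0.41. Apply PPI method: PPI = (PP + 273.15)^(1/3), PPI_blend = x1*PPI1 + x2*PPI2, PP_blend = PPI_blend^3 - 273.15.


PPI_1 = (-26 + 273.15)^(1/3) = 6.275575
PPI_2 = (2 + 273.15)^(1/3) = 6.504139
PPI_blend = 0.59 * 6.275575 + 0.41 * 6.504139 = 6.369286
PP_blend = 6.369286^3 - 273.15 = 258.3879 - 273.15 = -14.76

-14.76 degC


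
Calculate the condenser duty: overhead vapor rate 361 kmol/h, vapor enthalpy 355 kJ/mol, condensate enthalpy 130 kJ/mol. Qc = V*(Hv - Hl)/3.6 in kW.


Qc = 361 * (355 - 130) / 3.6 = 361 * 225 / 3.6 = 22560

22560 kW


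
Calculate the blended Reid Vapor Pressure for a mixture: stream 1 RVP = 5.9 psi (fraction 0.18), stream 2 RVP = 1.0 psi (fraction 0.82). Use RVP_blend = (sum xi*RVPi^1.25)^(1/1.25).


Chevron index: RVP_blend = (sum xi*RVPi^1.25)^(1/1.25)
RVP^1.25 terms: 0.18 * 5.9^1.25 + 0.82 * 1.0^1.25 = 2.47515
RVP_blend = 2.47515^(1/1.25) = 2.065

2.065 psi


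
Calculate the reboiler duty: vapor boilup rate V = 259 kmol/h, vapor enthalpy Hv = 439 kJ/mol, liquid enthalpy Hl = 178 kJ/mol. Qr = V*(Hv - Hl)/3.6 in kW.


Qr = 259 * (439 - 178) / 3.6 = 259 * 261 / 3.6 = 18780

18780 kW


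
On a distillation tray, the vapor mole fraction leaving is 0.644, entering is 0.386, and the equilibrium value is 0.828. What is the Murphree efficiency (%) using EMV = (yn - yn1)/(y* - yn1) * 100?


Murphree vapor efficiency: EMV = (y_n - y_(n-1)) / (y*_n - y_(n-1)) * 100
EMV = (0.644 - 0.386) / (0.828 - 0.386) * 100 = 0.258 / 0.442 * 100 = 58.37

58.37 %


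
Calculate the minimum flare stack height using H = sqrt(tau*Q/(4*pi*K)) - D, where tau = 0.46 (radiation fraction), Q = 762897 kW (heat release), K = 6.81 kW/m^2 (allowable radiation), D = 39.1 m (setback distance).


tau*Q/(4*pi*K) = 0.46 * 762897 / (4 * pi * 6.81) = 4100.78
sqrt(4100.78) = 64.0373
H = 64.0373 - 39.1 = 24.94

24.94 m


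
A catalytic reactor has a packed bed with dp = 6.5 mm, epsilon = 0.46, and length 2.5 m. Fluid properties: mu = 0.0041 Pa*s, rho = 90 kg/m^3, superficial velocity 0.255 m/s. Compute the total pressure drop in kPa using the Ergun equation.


dp = 6.5 mm = 0.0065 m
Viscous term = 150*0.0041*0.255*(1-0.46)^2 / (0.0065^2*0.46^3) = 11119.9
Inertial term = 1.75*90*0.255^2*(1-0.46) / (0.0065*0.46^3) = 8741.13
dP/L = 11119.9 + 8741.13 = 19861 Pa/m
dP = 19861 * 2.5 / 1000 = 49.65 kPa

49.65 kPa


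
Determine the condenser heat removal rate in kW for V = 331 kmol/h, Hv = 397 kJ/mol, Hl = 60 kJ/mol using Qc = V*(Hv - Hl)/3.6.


Qc = 331 * (397 - 60) / 3.6 = 331 * 337 / 3.6 = 30990

30990 kW


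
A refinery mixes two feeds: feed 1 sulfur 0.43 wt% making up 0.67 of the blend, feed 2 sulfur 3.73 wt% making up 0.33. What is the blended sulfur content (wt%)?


Linear sulfur blending: S_blend = x1*S1 + x2*S2
Contribution 1: 0.67 * 0.43 = 0.2881 wt%
Contribution 2: 0.33 * 3.73 = 1.2309 wt%
S_blend = 0.2881 + 1.2309 = 1.519

1.519 wt%


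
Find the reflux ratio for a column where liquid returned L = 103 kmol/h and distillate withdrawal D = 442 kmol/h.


Reflux ratio definition: R = L / D (liquid returned / distillate withdrawn)
L = 103 kmol/h, D = 442 kmol/h
R = 103 / 442 = 0.2330

0.2330


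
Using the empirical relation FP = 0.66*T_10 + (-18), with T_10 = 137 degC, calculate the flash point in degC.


FP = 0.66 * 137 + (-18) = 72.42

72.42 degC


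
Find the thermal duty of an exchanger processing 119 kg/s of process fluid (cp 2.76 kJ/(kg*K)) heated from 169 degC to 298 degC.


Q = m_dot * cp * delta_T
delta_T = 298 - 169 = 129 K
Q = 119 * 2.76 * 129
= 328.44 * 129
= 42368.76 kW

42368.76 kW


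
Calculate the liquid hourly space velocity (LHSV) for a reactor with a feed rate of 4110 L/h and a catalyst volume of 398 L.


LHSV = volumetric feed rate / catalyst volume
= 4110 L/h / 398 L
= 10.33 h^-1

10.33 h^-1


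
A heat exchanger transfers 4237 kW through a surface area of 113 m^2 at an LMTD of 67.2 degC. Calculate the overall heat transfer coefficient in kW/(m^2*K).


From Q = U*A*LMTD, U = Q / (A * LMTD)
U = 4237 / (113 * 67.2) = 4237 / 7593.6 = 0.5580

0.5580 kW/(m^2*K)


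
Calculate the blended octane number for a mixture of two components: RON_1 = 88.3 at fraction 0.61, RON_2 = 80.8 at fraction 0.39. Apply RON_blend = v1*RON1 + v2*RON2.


Linear blending: RON_blend = sum(vi * RONi)
Contribution 1: 0.61 * 88.3 = 53.863
Contribution 2: 0.39 * 80.8 = 31.512
RON_blend = 53.863 + 31.512 = 85.375

85.375


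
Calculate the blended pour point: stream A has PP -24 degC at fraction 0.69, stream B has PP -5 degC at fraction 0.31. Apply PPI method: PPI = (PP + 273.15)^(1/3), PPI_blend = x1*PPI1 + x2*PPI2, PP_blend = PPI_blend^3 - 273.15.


PPI_1 = (-24 + 273.15)^(1/3) = 6.292458
PPI_2 = (-5 + 273.15)^(1/3) = 6.448508
PPI_blend = 0.69 * 6.292458 + 0.31 * 6.448508 = 6.340833
PP_blend = 6.340833^3 - 273.15 = 254.9406 - 273.15 = -18.21

-18.21 degC


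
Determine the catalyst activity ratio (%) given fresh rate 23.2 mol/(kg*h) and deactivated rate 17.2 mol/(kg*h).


Activity (%) = (rate_used / rate_fresh) * 100
rate_used = 17.2, rate_fresh = 23.2
= (17.2 / 23.2) * 100
= 0.7414 * 100 = 74.14

74.14 %


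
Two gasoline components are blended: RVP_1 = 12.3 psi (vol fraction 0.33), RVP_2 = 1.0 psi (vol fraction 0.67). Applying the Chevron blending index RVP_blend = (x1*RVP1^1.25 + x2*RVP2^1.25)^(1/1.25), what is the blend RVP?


Chevron index: RVP_blend = (sum xi*RVPi^1.25)^(1/1.25)
RVP^1.25 terms: 0.33 * 12.3^1.25 + 0.67 * 1.0^1.25 = 8.27143
RVP_blend = 8.27143^(1/1.25) = 5.421

5.421 psi


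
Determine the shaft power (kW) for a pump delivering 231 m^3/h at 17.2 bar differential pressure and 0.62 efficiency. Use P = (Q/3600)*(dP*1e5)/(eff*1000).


Q = 231 / 3600 = 0.0641667 m^3/s
P = 0.0641667 * (17.2 * 1e5) / 0.62 / 1000 = 178.0

178.0 kW


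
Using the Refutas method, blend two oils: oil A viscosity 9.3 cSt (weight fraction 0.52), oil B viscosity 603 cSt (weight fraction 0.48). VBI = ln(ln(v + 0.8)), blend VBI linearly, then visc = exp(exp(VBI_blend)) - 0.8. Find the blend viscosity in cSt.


Refutas method: VBN_i = 14.534*ln(ln(visc_i + 0.8)) + 10.975, blended linearly by mass fraction; since VBN is linear in VBI_i = ln(ln(visc_i + 0.8)) and the fractions sum to 1, blend VBI directly: visc = exp(exp(VBI_blend)) - 0.8
VBI_1 = ln(ln(9.3 + 0.8)) = 0.838345
VBI_2 = ln(ln(603 + 0.8)) = 1.8568
VBI_blend = 0.52 * 0.838345 + 0.48 * 1.8568 = 1.3272
visc_blend = exp(exp(1.3272)) - 0.8 = 42.60

42.60 cSt


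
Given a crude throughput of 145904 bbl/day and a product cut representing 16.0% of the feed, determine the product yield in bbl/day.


Crude throughput = 145904 bbl/day
Fraction yield = 16.0%
yield = throughput * fraction / 100
yield = 145904 * 16.0 / 100 = 23344.64

23344.64 bbl/day


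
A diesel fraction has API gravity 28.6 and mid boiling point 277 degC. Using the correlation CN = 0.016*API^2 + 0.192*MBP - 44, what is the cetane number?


CN = 0.016 * 28.6^2 + 0.192 * 277 - 44
CN = 13.08736 + 53.184 - 44 = 22.27136

22.27136


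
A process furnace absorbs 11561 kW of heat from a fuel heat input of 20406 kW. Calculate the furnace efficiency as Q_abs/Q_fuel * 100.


Furnace efficiency = Q_absorbed / Q_fuel * 100
= 11561 / 20406 * 100 = 56.65

56.65 %


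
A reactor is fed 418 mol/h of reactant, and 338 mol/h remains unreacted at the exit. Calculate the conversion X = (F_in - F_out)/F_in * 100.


X = (F_in - F_out) / F_in * 100
Moles reacted = 418 - 338 = 80
X = 80 / 418 * 100
= 0.1914 * 100
= 19.14 %

19.14 %


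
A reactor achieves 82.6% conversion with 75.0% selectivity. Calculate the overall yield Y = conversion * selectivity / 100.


Overall yield = conversion (%) * selectivity (%) / 100
Conversion = 82.6%, Selectivity = 75.0%
Y = 82.6 * 75.0 / 100
= 61.95 %

61.95 %


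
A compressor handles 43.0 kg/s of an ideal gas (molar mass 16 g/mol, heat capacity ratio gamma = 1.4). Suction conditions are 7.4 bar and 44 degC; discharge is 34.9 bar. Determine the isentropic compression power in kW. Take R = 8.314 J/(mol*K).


Isentropic work: W = m*(gamma/(gamma-1))*(R*T1/MW)*((P2/P1)^((gamma-1)/gamma) - 1)
T1 = 44 + 273.15 = 317.15 K
Pressure ratio = 34.9 / 7.4 = 4.71622
Exponent = (1.4 - 1)/1.4 = 0.285714
(P2/P1)^exp - 1 = 4.71622^0.285714 - 1 = 0.557598
W = 43.0 * 1.4 / 0.4 * 8.314 * 317.15 / 16 * 0.557598 = 13830

13830 kW


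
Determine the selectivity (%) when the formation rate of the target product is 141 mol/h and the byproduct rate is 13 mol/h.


Selectivity = desired / (desired + undesired) * 100
Total products = 141 + 13 = 154 mol/h
S = 141 / 154 * 100
= 0.9156 * 100
= 91.56 %

91.56 %


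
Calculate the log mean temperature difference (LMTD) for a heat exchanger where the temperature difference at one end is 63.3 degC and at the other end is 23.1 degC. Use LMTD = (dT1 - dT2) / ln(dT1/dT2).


LMTD = (dT1 - dT2) / ln(dT1/dT2)
= (63.3 - 23.1) / ln(63.3 / 23.1) = 40.2 / 1.00805 = 39.88

39.88 degC


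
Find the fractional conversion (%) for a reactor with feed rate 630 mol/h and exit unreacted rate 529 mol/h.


X = (F_in - F_out) / F_in * 100
Moles reacted = 630 - 529 = 101
X = 101 / 630 * 100
= 0.1603 * 100
= 16.03 %

16.03 %


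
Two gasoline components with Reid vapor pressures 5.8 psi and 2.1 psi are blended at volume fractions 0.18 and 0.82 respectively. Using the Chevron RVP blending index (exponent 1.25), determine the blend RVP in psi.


Chevron index: RVP_blend = (sum xi*RVPi^1.25)^(1/1.25)
RVP^1.25 terms: 0.18 * 5.8^1.25 + 0.82 * 2.1^1.25 = 3.6931
RVP_blend = 3.6931^(1/1.25) = 2.844

2.844 psi


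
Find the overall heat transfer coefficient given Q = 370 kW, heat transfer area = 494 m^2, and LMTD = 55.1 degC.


From Q = U*A*LMTD, U = Q / (A * LMTD)
U = 370 / (494 * 55.1) = 370 / 27219.4 = 0.01359

0.01359 kW/(m^2*K)


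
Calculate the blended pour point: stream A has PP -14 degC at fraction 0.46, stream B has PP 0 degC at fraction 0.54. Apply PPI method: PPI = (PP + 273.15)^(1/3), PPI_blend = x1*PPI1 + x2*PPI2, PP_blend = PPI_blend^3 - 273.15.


PPI_1 = (-14 + 273.15)^(1/3) = 6.375541
PPI_2 = (0 + 273.15)^(1/3) = 6.488342
PPI_blend = 0.46 * 6.375541 + 0.54 * 6.488342 = 6.436454
PP_blend = 6.436454^3 - 273.15 = 266.649 - 273.15 = -6.5

-6.5 degC


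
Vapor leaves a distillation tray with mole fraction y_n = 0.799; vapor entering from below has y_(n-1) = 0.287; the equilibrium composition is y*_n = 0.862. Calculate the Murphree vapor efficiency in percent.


Murphree vapor efficiency: EMV = (y_n - y_(n-1)) / (y*_n - y_(n-1)) * 100
EMV = (0.799 - 0.287) / (0.862 - 0.287) * 100 = 0.512 / 0.575 * 100 = 89.04

89.04 %


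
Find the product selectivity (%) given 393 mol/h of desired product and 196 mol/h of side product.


Selectivity = desired / (desired + undesired) * 100
Total products = 393 + 196 = 589 mol/h
S = 393 / 589 * 100
= 0.6672 * 100
= 66.72 %

66.72 %


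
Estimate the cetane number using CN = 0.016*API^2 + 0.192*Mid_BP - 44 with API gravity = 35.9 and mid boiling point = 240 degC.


CN = 0.016 * 35.9^2 + 0.192 * 240 - 44
CN = 20.62096 + 46.08 - 44 = 22.70096

22.70096


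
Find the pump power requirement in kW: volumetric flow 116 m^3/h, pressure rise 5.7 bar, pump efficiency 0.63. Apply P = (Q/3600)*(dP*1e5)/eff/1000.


Q = 116 / 3600 = 0.0322222 m^3/s
P = 0.0322222 * (5.7 * 1e5) / 0.63 / 1000 = 29.15

29.15 kW


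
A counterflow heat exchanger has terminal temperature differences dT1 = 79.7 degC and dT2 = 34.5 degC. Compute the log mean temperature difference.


LMTD = (dT1 - dT2) / ln(dT1/dT2)
= (79.7 - 34.5) / ln(79.7 / 34.5) = 45.2 / 0.83731 = 53.98

53.98 degC


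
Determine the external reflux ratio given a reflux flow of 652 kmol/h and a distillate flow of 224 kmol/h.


Reflux ratio definition: R = L / D (liquid returned / distillate withdrawn)
L = 652 kmol/h, D = 224 kmol/h
R = 652 / 224 = 2.911

2.911


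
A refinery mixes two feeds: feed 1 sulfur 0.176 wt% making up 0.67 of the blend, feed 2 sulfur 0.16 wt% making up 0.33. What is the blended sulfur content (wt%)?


Linear sulfur blending: S_blend = x1*S1 + x2*S2
Contribution 1: 0.67 * 0.176 = 0.11792 wt%
Contribution 2: 0.33 * 0.16 = 0.0528 wt%
S_blend = 0.11792 + 0.0528 = 0.17072

0.17072 wt%


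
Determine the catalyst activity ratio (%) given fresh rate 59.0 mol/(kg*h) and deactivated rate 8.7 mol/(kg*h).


Activity (%) = (rate_used / rate_fresh) * 100
rate_used = 8.7, rate_fresh = 59.0
= (8.7 / 59.0) * 100
= 0.1475 * 100 = 14.75

14.75 %


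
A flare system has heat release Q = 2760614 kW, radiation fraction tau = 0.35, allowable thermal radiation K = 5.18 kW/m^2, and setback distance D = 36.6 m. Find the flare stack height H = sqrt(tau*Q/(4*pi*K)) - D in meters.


tau*Q/(4*pi*K) = 0.35 * 2760614 / (4 * pi * 5.18) = 14843.4
sqrt(14843.4) = 121.833
H = 121.833 - 36.6 = 85.23

85.23 m


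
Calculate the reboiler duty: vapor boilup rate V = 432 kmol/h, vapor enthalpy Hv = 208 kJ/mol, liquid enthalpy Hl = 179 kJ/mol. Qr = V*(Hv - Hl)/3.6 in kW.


Qr = 432 * (208 - 179) / 3.6 = 432 * 29 / 3.6 = 3480

3480 kW


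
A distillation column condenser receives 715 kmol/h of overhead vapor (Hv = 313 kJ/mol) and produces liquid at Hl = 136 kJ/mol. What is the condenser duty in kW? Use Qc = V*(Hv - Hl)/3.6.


Qc = 715 * (313 - 136) / 3.6 = 715 * 177 / 3.6 = 35150

35150 kW


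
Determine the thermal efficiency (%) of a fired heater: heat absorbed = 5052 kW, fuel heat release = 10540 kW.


Furnace efficiency = Q_absorbed / Q_fuel * 100
= 5052 / 10540 * 100 = 47.93

47.93 %


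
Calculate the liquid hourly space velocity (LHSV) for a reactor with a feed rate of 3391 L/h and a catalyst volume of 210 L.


LHSV = volumetric feed rate / catalyst volume
= 3391 L/h / 210 L
= 16.15 h^-1

16.15 h^-1


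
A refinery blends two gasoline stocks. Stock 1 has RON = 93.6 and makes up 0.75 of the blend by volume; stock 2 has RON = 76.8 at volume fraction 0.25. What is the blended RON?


Linear blending: RON_blend = sum(vi * RONi)
Contribution 1: 0.75 * 93.6 = 70.2
Contribution 2: 0.25 * 76.8 = 19.2
RON_blend = 70.2 + 19.2 = 89.4

89.4


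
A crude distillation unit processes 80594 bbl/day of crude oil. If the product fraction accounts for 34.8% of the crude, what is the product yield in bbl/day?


Crude throughput = 80594 bbl/day
Fraction yield = 34.8%
yield = throughput * fraction / 100
yield = 80594 * 34.8 / 100 = 28046.712

28046.712 bbl/day


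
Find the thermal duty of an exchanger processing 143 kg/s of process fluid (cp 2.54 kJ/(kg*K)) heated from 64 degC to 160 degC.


Q = m_dot * cp * delta_T
delta_T = 160 - 64 = 96 K
Q = 143 * 2.54 * 96
= 363.22 * 96
= 34869.12 kW

34869.12 kW


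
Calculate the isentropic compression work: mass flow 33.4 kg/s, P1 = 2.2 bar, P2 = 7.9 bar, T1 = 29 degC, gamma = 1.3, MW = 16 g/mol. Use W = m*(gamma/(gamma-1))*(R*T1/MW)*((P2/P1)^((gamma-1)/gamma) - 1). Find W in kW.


Isentropic work: W = m*(gamma/(gamma-1))*(R*T1/MW)*((P2/P1)^((gamma-1)/gamma) - 1)
T1 = 29 + 273.15 = 302.15 K
Pressure ratio = 7.9 / 2.2 = 3.59091
Exponent = (1.3 - 1)/1.3 = 0.230769
(P2/P1)^exp - 1 = 3.59091^0.230769 - 1 = 0.343148
W = 33.4 * 1.3 / 0.3 * 8.314 * 302.15 / 16 * 0.343148 = 7798

7798 kW


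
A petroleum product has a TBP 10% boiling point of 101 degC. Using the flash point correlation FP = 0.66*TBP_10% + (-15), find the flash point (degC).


FP = 0.66 * 101 + (-15) = 51.66

51.66 degC


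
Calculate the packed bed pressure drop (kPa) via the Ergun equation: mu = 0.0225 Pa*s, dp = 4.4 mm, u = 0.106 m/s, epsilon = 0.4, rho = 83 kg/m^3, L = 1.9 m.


dp = 4.4 mm = 0.0044 m
Viscous term = 150*0.0225*0.106*(1-0.4)^2 / (0.0044^2*0.4^3) = 103943
Inertial term = 1.75*83*0.106^2*(1-0.4) / (0.0044*0.4^3) = 3477.33
dP/L = 103943 + 3477.33 = 107420 Pa/m
dP = 107420 * 1.9 / 1000 = 204.1 kPa

204.1 kPa


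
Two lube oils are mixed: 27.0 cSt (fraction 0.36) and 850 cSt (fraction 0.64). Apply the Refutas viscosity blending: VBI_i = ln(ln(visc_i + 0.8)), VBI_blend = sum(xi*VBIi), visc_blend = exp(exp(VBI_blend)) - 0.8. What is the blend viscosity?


Refutas method: VBN_i = 14.534*ln(ln(visc_i + 0.8)) + 10.975, blended linearly by mass fraction; since VBN is linear in VBI_i = ln(ln(visc_i + 0.8)) and the fractions sum to 1, blend VBI directly: visc = exp(exp(VBI_blend)) - 0.8
VBI_1 = ln(ln(27.0 + 0.8)) = 1.20148
VBI_2 = ln(ln(850 + 0.8)) = 1.90898
VBI_blend = 0.36 * 1.20148 + 0.64 * 1.90898 = 1.65428
visc_blend = exp(exp(1.65428)) - 0.8 = 185.9

185.9 cSt


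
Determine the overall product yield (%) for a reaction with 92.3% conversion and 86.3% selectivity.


Overall yield = conversion (%) * selectivity (%) / 100
Conversion = 92.3%, Selectivity = 86.3%
Y = 92.3 * 86.3 / 100
= 79.6549 %

79.6549 %


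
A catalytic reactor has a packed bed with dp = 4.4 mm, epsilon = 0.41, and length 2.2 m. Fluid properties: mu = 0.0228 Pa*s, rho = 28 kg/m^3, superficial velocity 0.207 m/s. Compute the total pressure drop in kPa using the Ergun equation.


dp = 4.4 mm = 0.0044 m
Viscous term = 150*0.0228*0.207*(1-0.41)^2 / (0.0044^2*0.41^3) = 184690
Inertial term = 1.75*28*0.207^2*(1-0.41) / (0.0044*0.41^3) = 4084.93
dP/L = 184690 + 4084.93 = 188775 Pa/m
dP = 188775 * 2.2 / 1000 = 415.3 kPa

415.3 kPa


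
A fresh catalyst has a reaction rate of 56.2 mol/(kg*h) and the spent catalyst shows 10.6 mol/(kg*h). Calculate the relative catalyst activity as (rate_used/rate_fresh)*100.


Activity (%) = (rate_used / rate_fresh) * 100
rate_used = 10.6, rate_fresh = 56.2
= (10.6 / 56.2) * 100
= 0.1886 * 100 = 18.86

18.86 %


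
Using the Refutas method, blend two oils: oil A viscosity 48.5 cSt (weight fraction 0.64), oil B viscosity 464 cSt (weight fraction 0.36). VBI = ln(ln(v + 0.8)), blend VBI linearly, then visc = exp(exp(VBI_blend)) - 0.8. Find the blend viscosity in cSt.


Refutas method: VBN_i = 14.534*ln(ln(visc_i + 0.8)) + 10.975, blended linearly by mass fraction; since VBN is linear in VBI_i = ln(ln(visc_i + 0.8)) and the fractions sum to 1, blend VBI directly: visc = exp(exp(VBI_blend)) - 0.8
VBI_1 = ln(ln(48.5 + 0.8)) = 1.36044
VBI_2 = ln(ln(464 + 0.8)) = 1.81509
VBI_blend = 0.64 * 1.36044 + 0.36 * 1.81509 = 1.52411
visc_blend = exp(exp(1.52411)) - 0.8 = 97.80

97.80 cSt


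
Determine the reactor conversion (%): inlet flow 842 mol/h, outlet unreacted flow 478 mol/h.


X = (F_in - F_out) / F_in * 100
Moles reacted = 842 - 478 = 364
X = 364 / 842 * 100
= 0.4323 * 100
= 43.23 %

43.23 %


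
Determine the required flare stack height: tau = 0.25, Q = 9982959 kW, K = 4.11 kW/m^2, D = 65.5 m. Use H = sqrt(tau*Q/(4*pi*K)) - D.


tau*Q/(4*pi*K) = 0.25 * 9982959 / (4 * pi * 4.11) = 48322.3
sqrt(48322.3) = 219.823
H = 219.823 - 65.5 = 154.3

154.3 m


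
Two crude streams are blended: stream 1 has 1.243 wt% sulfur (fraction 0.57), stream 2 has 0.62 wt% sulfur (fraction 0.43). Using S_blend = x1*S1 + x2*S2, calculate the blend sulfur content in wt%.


Linear sulfur blending: S_blend = x1*S1 + x2*S2
Contribution 1: 0.57 * 1.243 = 0.70851 wt%
Contribution 2: 0.43 * 0.62 = 0.2666 wt%
S_blend = 0.70851 + 0.2666 = 0.97511

0.97511 wt%


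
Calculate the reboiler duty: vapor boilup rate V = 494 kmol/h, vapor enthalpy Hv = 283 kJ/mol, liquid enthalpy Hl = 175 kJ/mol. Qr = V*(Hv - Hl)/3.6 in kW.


Qr = 494 * (283 - 175) / 3.6 = 494 * 108 / 3.6 = 14820

14820 kW


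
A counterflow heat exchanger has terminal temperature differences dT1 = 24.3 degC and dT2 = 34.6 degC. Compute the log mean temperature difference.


LMTD = (dT1 - dT2) / ln(dT1/dT2)
= (24.3 - 34.6) / ln(24.3 / 34.6) = -10.3 / -0.353377 = 29.15

29.15 degC


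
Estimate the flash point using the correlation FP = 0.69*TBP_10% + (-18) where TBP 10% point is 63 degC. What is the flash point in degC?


FP = 0.69 * 63 + (-18) = 25.47

25.47 degC


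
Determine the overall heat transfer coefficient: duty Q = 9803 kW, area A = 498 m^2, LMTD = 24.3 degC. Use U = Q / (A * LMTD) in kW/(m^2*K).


From Q = U*A*LMTD, U = Q / (A * LMTD)
U = 9803 / (498 * 24.3) = 9803 / 12101.4 = 0.8101

0.8101 kW/(m^2*K)


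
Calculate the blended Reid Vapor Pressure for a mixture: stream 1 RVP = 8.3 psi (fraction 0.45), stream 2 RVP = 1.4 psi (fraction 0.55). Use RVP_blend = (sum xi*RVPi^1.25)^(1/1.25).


Chevron index: RVP_blend = (sum xi*RVPi^1.25)^(1/1.25)
RVP^1.25 terms: 0.45 * 8.3^1.25 + 0.55 * 1.4^1.25 = 7.17715
RVP_blend = 7.17715^(1/1.25) = 4.839

4.839 psi


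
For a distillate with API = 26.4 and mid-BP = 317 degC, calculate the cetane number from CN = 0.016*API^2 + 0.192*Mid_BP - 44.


CN = 0.016 * 26.4^2 + 0.192 * 317 - 44
CN = 11.15136 + 60.864 - 44 = 28.01536

28.01536


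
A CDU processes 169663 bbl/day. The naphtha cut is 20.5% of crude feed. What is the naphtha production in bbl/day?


Crude throughput = 169663 bbl/day
Fraction yield = 20.5%
yield = throughput * fraction / 100
yield = 169663 * 20.5 / 100 = 34780.915

34780.915 bbl/day


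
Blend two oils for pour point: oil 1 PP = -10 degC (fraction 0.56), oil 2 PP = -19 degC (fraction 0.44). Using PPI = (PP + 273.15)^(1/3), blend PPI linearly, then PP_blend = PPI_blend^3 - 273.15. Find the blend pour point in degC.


PPI_1 = (-10 + 273.15)^(1/3) = 6.408176
PPI_2 = (-19 + 273.15)^(1/3) = 6.334272
PPI_blend = 0.56 * 6.408176 + 0.44 * 6.334272 = 6.375658
PP_blend = 6.375658^3 - 273.15 = 259.1642 - 273.15 = -13.99

-13.99 degC


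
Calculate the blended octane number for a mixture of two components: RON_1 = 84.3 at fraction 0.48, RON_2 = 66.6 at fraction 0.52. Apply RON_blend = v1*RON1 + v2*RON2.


Linear blending: RON_blend = sum(vi * RONi)
Contribution 1: 0.48 * 84.3 = 40.464
Contribution 2: 0.52 * 66.6 = 34.632
RON_blend = 40.464 + 34.632 = 75.096

75.096


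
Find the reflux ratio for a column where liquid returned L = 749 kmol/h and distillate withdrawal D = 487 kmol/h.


Reflux ratio definition: R = L / D (liquid returned / distillate withdrawn)
L = 749 kmol/h, D = 487 kmol/h
R = 749 / 487 = 1.538

1.538


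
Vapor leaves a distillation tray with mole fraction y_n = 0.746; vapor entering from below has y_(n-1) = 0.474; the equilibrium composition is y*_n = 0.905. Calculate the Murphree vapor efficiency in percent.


Murphree vapor efficiency: EMV = (y_n - y_(n-1)) / (y*_n - y_(n-1)) * 100
EMV = (0.746 - 0.474) / (0.905 - 0.474) * 100 = 0.272 / 0.431 * 100 = 63.11

63.11 %


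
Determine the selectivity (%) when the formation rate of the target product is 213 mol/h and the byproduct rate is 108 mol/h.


Selectivity = desired / (desired + undesired) * 100
Total products = 213 + 108 = 321 mol/h
S = 213 / 321 * 100
= 0.6636 * 100
= 66.36 %

66.36 %


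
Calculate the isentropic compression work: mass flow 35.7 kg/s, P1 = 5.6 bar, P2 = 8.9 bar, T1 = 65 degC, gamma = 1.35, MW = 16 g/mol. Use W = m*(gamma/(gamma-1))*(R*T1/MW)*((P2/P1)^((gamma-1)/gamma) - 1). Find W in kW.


Isentropic work: W = m*(gamma/(gamma-1))*(R*T1/MW)*((P2/P1)^((gamma-1)/gamma) - 1)
T1 = 65 + 273.15 = 338.15 K
Pressure ratio = 8.9 / 5.6 = 1.58929
Exponent = (1.35 - 1)/1.35 = 0.259259
(P2/P1)^exp - 1 = 1.58929^0.259259 - 1 = 0.127622
W = 35.7 * 1.35 / 0.35 * 8.314 * 338.15 / 16 * 0.127622 = 3088

3088 kW


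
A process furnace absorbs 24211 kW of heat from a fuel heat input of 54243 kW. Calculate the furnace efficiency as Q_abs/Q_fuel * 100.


Furnace efficiency = Q_absorbed / Q_fuel * 100
= 24211 / 54243 * 100 = 44.63

44.63 %


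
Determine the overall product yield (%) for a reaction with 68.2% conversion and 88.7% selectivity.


Overall yield = conversion (%) * selectivity (%) / 100
Conversion = 68.2%, Selectivity = 88.7%
Y = 68.2 * 88.7 / 100
= 60.4934 %

60.4934 %


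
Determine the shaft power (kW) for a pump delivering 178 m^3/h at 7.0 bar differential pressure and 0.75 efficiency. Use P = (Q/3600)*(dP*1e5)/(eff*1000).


Q = 178 / 3600 = 0.0494444 m^3/s
P = 0.0494444 * (7.0 * 1e5) / 0.75 / 1000 = 46.15

46.15 kW


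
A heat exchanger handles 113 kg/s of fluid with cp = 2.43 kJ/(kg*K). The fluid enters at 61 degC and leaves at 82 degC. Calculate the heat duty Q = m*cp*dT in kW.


Q = m_dot * cp * delta_T
delta_T = 82 - 61 = 21 K
Q = 113 * 2.43 * 21
= 274.59 * 21
= 5766.39 kW

5766.39 kW


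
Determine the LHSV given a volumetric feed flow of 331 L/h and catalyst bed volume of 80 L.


LHSV = volumetric feed rate / catalyst volume
= 331 L/h / 80 L
= 4.138 h^-1

4.138 h^-1


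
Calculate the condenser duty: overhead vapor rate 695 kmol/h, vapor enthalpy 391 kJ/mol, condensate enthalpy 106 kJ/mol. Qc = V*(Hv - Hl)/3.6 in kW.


Qc = 695 * (391 - 106) / 3.6 = 695 * 285 / 3.6 = 55020

55020 kW


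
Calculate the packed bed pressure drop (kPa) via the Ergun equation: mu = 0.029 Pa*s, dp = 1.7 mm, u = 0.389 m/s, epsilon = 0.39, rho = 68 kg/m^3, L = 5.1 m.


dp = 1.7 mm = 0.0017 m
Viscous term = 150*0.029*0.389*(1-0.39)^2 / (0.0017^2*0.39^3) = 3672880
Inertial term = 1.75*68*0.389^2*(1-0.39) / (0.0017*0.39^3) = 108926
dP/L = 3672880 + 108926 = 3781810 Pa/m
dP = 3781810 * 5.1 / 1000 = 19290 kPa

19290 kPa


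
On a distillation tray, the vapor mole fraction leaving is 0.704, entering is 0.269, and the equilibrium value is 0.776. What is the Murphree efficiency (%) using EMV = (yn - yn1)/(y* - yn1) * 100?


Murphree vapor efficiency: EMV = (y_n - y_(n-1)) / (y*_n - y_(n-1)) * 100
EMV = (0.704 - 0.269) / (0.776 - 0.269) * 100 = 0.435 / 0.507 * 100 = 85.80

85.80 %


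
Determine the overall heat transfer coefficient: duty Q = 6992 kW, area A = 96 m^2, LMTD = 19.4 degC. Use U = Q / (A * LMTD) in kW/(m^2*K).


From Q = U*A*LMTD, U = Q / (A * LMTD)
U = 6992 / (96 * 19.4) = 6992 / 1862.4 = 3.754

3.754 kW/(m^2*K)


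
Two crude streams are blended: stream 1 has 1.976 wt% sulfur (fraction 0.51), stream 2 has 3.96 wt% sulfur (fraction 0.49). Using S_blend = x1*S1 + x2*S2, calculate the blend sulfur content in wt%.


Linear sulfur blending: S_blend = x1*S1 + x2*S2
Contribution 1: 0.51 * 1.976 = 1.00776 wt%
Contribution 2: 0.49 * 3.96 = 1.9404 wt%
S_blend = 1.00776 + 1.9404 = 2.94816

2.94816 wt%


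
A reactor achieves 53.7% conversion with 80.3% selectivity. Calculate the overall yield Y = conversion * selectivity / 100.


Overall yield = conversion (%) * selectivity (%) / 100
Conversion = 53.7%, Selectivity = 80.3%
Y = 53.7 * 80.3 / 100
= 43.1211 %

43.1211 %


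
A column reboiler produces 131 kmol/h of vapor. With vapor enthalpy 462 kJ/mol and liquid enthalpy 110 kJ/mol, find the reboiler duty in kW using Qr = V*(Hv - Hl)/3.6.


Qr = 131 * (462 - 110) / 3.6 = 131 * 352 / 3.6 = 12810

12810 kW


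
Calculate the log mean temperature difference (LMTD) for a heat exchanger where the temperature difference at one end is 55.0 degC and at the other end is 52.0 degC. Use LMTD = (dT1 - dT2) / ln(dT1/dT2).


LMTD = (dT1 - dT2) / ln(dT1/dT2)
= (55.0 - 52.0) / ln(55.0 / 52.0) = 3 / 0.0560895 = 53.49

53.49 degC


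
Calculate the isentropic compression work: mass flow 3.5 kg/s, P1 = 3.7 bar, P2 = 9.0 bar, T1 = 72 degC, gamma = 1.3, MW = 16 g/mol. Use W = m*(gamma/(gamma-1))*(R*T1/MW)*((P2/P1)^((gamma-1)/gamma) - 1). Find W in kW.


Isentropic work: W = m*(gamma/(gamma-1))*(R*T1/MW)*((P2/P1)^((gamma-1)/gamma) - 1)
T1 = 72 + 273.15 = 345.15 K
Pressure ratio = 9.0 / 3.7 = 2.43243
Exponent = (1.3 - 1)/1.3 = 0.230769
(P2/P1)^exp - 1 = 2.43243^0.230769 - 1 = 0.227683
W = 3.5 * 1.3 / 0.3 * 8.314 * 345.15 / 16 * 0.227683 = 619.3

619.3 kW


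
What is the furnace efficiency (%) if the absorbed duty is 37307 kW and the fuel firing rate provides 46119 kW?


Furnace efficiency = Q_absorbed / Q_fuel * 100
= 37307 / 46119 * 100 = 80.89

80.89 %


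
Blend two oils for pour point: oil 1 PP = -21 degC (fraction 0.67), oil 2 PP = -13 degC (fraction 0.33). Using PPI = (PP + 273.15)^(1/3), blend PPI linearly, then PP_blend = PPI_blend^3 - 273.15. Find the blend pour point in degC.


PPI_1 = (-21 + 273.15)^(1/3) = 6.317613
PPI_2 = (-13 + 273.15)^(1/3) = 6.383731
PPI_blend = 0.67 * 6.317613 + 0.33 * 6.383731 = 6.339432
PP_blend = 6.339432^3 - 273.15 = 254.7716 - 273.15 = -18.38

-18.38 degC


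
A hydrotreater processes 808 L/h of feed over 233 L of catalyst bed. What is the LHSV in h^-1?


LHSV = volumetric feed rate / catalyst volume
= 808 L/h / 233 L
= 3.468 h^-1

3.468 h^-1
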